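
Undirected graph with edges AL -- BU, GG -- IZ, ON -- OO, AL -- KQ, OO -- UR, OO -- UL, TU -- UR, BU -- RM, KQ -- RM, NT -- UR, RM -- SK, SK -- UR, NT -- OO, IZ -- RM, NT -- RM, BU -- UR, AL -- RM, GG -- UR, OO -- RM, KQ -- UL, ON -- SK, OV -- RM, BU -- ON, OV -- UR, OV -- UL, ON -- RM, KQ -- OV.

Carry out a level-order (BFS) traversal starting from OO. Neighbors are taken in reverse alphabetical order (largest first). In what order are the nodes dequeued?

OO, UR, UL, RM, ON, NT, TU, SK, OV, GG, BU, KQ, IZ, AL

Visit OO; enqueue UR, UL, RM, ON, NT → queue [UR, UL, RM, ON, NT]
Visit UR; enqueue TU, SK, OV, GG, BU → queue [UL, RM, ON, NT, TU, SK, OV, GG, BU]
Visit UL; enqueue KQ → queue [RM, ON, NT, TU, SK, OV, GG, BU, KQ]
Visit RM; enqueue IZ, AL → queue [ON, NT, TU, SK, OV, GG, BU, KQ, IZ, AL]
Visit ON → queue [NT, TU, SK, OV, GG, BU, KQ, IZ, AL]
Visit NT → queue [TU, SK, OV, GG, BU, KQ, IZ, AL]
Visit TU → queue [SK, OV, GG, BU, KQ, IZ, AL]
Visit SK → queue [OV, GG, BU, KQ, IZ, AL]
Visit OV → queue [GG, BU, KQ, IZ, AL]
Visit GG → queue [BU, KQ, IZ, AL]
Visit BU → queue [KQ, IZ, AL]
Visit KQ → queue [IZ, AL]
Visit IZ → queue [AL]
Visit AL → queue []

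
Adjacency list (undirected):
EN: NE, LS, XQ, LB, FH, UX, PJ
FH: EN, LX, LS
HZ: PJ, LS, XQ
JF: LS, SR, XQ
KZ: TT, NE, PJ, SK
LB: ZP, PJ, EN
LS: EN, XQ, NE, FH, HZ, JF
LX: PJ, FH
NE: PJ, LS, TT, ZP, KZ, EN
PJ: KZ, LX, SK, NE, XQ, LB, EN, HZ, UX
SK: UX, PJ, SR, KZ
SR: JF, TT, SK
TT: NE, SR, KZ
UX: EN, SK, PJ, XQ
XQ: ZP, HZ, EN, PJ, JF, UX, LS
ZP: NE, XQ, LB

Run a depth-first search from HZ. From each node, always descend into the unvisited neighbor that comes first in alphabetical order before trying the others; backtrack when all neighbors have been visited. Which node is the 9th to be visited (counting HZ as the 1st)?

Visit HZ
HZ → LS
LS → EN
EN → FH
FH → LX
LX → PJ
PJ → KZ
KZ → NE
NE → TT
TT → SR
SR → JF
JF → XQ
XQ → UX
UX → SK
XQ → ZP
ZP → LB

Visit order: HZ, LS, EN, FH, LX, PJ, KZ, NE, TT, SR, JF, XQ, UX, SK, ZP, LB

TT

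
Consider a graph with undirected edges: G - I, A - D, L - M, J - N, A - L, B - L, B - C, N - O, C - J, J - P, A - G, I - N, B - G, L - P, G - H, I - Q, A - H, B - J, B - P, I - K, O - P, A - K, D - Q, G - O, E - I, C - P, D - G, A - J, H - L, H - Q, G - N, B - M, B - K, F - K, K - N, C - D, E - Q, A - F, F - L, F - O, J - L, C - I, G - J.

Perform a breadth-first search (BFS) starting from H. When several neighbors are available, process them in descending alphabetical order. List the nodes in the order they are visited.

H, Q, L, G, A, I, E, D, P, M, J, F, B, O, N, K, C

Visit H; enqueue Q, L, G, A → queue [Q, L, G, A]
Visit Q; enqueue I, E, D → queue [L, G, A, I, E, D]
Visit L; enqueue P, M, J, F, B → queue [G, A, I, E, D, P, M, J, F, B]
Visit G; enqueue O, N → queue [A, I, E, D, P, M, J, F, B, O, N]
Visit A; enqueue K → queue [I, E, D, P, M, J, F, B, O, N, K]
Visit I; enqueue C → queue [E, D, P, M, J, F, B, O, N, K, C]
Visit E → queue [D, P, M, J, F, B, O, N, K, C]
Visit D → queue [P, M, J, F, B, O, N, K, C]
Visit P → queue [M, J, F, B, O, N, K, C]
Visit M → queue [J, F, B, O, N, K, C]
Visit J → queue [F, B, O, N, K, C]
Visit F → queue [B, O, N, K, C]
Visit B → queue [O, N, K, C]
Visit O → queue [N, K, C]
Visit N → queue [K, C]
Visit K → queue [C]
Visit C → queue []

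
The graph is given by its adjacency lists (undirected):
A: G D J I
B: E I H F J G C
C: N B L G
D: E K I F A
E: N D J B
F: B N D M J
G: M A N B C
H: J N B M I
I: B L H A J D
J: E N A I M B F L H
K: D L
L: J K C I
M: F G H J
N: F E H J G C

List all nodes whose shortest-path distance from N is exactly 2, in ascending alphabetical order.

A, B, D, I, L, M

Level 0: N
Level 1: C, E, F, G, H, J
Level 2: A, B, D, I, L, M
Level 3: K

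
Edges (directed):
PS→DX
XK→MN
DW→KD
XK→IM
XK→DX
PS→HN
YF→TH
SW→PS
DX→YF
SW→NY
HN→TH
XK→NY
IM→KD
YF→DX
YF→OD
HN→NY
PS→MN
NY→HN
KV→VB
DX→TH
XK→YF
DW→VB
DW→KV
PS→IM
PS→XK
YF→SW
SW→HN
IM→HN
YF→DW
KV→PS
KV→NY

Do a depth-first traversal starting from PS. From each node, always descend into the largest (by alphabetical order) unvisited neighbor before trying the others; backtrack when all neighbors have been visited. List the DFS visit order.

PS, XK, YF, TH, SW, NY, HN, OD, DX, DW, VB, KV, KD, MN, IM

Visit PS
PS → XK
XK → YF
YF → TH
YF → SW
SW → NY
NY → HN
YF → OD
YF → DX
YF → DW
DW → VB
DW → KV
DW → KD
XK → MN
XK → IM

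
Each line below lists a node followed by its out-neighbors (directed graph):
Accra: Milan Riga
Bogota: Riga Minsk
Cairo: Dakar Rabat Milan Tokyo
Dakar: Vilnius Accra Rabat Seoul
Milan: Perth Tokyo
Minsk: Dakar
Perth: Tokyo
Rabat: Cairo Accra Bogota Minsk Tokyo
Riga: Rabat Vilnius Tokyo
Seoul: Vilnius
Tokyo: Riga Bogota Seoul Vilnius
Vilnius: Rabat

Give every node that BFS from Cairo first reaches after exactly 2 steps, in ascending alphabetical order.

Level 0: Cairo
Level 1: Dakar, Milan, Rabat, Tokyo
Level 2: Accra, Bogota, Minsk, Perth, Riga, Seoul, Vilnius

Accra, Bogota, Minsk, Perth, Riga, Seoul, Vilnius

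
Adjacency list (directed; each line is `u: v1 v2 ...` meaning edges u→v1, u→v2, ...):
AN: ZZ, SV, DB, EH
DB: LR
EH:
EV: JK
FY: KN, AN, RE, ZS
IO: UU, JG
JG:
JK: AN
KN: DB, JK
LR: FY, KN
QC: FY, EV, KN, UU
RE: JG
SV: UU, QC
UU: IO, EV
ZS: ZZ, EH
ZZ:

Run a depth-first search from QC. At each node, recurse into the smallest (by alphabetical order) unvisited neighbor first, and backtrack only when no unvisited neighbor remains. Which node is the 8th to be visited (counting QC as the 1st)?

Visit QC
QC → EV
EV → JK
JK → AN
AN → DB
DB → LR
LR → FY
FY → KN
FY → RE
RE → JG
FY → ZS
ZS → EH
ZS → ZZ
AN → SV
SV → UU
UU → IO

Visit order: QC, EV, JK, AN, DB, LR, FY, KN, RE, JG, ZS, EH, ZZ, SV, UU, IO

KN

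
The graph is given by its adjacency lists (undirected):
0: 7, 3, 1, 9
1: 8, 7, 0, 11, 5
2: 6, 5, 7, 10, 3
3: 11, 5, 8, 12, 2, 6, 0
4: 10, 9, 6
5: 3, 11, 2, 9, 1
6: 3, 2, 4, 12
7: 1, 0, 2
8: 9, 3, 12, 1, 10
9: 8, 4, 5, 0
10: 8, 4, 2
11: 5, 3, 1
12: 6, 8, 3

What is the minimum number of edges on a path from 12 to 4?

Level 0: 12
Level 1: 3, 6, 8
Level 2: 0, 1, 2, 4, 5, 9, 10, 11
Level 3: 7
4 first appears at level 2.

2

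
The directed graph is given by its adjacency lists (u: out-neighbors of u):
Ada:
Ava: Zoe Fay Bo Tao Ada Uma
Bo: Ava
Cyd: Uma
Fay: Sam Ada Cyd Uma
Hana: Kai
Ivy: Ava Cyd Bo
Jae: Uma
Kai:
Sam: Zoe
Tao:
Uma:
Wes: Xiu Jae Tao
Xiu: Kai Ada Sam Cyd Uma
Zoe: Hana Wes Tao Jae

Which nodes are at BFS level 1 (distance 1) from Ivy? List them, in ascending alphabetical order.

Ava, Bo, Cyd

Level 0: Ivy
Level 1: Ava, Bo, Cyd
Level 2: Ada, Fay, Tao, Uma, Zoe
Level 3: Hana, Jae, Sam, Wes
Level 4: Kai, Xiu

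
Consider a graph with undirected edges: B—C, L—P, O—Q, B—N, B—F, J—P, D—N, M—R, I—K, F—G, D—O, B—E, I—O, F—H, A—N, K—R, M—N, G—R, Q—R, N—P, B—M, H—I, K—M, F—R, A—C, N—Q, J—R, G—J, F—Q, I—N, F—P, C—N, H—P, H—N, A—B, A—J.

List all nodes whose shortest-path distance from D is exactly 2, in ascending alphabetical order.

Level 0: D
Level 1: N, O
Level 2: A, B, C, H, I, M, P, Q
Level 3: E, F, J, K, L, R
Level 4: G

A, B, C, H, I, M, P, Q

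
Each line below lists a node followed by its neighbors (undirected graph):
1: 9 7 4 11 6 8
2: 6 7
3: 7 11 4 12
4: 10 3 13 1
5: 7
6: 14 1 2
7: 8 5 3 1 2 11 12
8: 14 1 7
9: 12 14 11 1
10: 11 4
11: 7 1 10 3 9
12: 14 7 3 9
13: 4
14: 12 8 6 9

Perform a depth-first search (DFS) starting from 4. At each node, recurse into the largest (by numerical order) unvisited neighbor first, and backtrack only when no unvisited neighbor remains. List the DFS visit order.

4, 13, 10, 11, 9, 14, 12, 7, 8, 1, 6, 2, 5, 3

Visit 4
4 → 13
4 → 10
10 → 11
11 → 9
9 → 14
14 → 12
12 → 7
7 → 8
8 → 1
1 → 6
6 → 2
7 → 5
7 → 3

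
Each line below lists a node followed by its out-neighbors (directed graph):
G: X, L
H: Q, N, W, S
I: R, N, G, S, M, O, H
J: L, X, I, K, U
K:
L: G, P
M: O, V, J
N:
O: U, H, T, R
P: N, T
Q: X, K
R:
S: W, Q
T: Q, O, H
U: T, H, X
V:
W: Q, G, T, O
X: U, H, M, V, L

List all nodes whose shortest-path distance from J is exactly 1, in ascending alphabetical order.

Level 0: J
Level 1: I, K, L, U, X
Level 2: G, H, M, N, O, P, R, S, T, V
Level 3: Q, W

I, K, L, U, X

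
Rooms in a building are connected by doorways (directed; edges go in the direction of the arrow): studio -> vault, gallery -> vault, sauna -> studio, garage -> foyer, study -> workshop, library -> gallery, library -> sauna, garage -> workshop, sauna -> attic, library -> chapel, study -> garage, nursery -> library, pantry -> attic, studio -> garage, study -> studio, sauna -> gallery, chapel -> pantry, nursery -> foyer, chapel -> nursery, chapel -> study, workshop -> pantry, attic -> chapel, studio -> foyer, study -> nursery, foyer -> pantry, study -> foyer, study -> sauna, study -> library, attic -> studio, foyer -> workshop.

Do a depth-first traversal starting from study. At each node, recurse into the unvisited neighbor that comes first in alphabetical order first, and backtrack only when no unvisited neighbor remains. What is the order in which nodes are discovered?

Visit study
study → foyer
foyer → pantry
pantry → attic
attic → chapel
chapel → nursery
nursery → library
library → gallery
gallery → vault
library → sauna
sauna → studio
studio → garage
garage → workshop

study → foyer → pantry → attic → chapel → nursery → library → gallery → vault → sauna → studio → garage → workshop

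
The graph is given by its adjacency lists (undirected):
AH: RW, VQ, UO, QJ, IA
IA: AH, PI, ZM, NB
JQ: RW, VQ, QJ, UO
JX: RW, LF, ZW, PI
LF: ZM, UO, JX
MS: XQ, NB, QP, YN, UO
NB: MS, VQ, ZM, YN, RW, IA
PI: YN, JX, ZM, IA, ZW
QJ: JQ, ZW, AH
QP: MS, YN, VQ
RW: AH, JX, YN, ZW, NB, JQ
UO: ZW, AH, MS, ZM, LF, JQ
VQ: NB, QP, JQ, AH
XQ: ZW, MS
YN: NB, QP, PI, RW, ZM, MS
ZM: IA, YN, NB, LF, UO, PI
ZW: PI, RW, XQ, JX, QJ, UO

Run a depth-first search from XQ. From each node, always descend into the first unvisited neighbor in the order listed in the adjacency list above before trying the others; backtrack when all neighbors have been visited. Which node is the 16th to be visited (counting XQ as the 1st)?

JX

Visit XQ
XQ → ZW
ZW → PI
PI → YN
YN → NB
NB → MS
MS → QP
QP → VQ
VQ → JQ
JQ → RW
RW → AH
AH → UO
UO → ZM
ZM → IA
ZM → LF
LF → JX
AH → QJ

Visit order: XQ, ZW, PI, YN, NB, MS, QP, VQ, JQ, RW, AH, UO, ZM, IA, LF, JX, QJ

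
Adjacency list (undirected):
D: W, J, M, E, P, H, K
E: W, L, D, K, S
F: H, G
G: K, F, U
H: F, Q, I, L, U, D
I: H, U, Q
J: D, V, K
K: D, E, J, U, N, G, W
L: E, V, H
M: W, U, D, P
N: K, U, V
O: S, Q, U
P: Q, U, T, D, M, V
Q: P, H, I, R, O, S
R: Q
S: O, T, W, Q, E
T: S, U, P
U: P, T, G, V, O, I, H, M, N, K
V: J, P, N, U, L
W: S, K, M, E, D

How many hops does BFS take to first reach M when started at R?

3

Level 0: R
Level 1: Q
Level 2: H, I, O, P, S
Level 3: D, E, F, L, M, T, U, V, W
Level 4: G, J, K, N
M first appears at level 3.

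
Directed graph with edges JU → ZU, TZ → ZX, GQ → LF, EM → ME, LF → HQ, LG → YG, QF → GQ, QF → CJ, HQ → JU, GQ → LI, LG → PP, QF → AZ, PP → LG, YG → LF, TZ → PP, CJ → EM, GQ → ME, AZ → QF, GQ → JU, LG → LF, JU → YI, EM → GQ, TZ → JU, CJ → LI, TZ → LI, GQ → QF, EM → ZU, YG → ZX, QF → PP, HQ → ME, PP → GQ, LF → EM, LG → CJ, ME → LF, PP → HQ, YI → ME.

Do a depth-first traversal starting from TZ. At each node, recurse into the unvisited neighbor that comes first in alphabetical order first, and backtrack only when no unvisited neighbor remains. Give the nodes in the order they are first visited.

TZ, JU, YI, ME, LF, EM, GQ, LI, QF, AZ, CJ, PP, HQ, LG, YG, ZX, ZU

Visit TZ
TZ → JU
JU → YI
YI → ME
ME → LF
LF → EM
EM → GQ
GQ → LI
GQ → QF
QF → AZ
QF → CJ
QF → PP
PP → HQ
PP → LG
LG → YG
YG → ZX
EM → ZU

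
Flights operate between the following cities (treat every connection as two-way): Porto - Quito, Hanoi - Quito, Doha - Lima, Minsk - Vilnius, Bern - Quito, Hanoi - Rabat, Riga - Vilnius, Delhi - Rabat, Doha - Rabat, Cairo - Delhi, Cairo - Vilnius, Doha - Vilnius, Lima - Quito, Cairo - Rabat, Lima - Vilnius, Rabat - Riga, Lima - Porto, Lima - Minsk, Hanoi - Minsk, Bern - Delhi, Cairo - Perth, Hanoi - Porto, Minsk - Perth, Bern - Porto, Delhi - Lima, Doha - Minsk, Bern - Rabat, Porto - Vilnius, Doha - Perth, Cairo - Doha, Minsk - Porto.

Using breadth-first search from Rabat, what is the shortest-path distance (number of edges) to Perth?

2

Level 0: Rabat
Level 1: Bern, Cairo, Delhi, Doha, Hanoi, Riga
Level 2: Lima, Minsk, Perth, Porto, Quito, Vilnius
Perth first appears at level 2.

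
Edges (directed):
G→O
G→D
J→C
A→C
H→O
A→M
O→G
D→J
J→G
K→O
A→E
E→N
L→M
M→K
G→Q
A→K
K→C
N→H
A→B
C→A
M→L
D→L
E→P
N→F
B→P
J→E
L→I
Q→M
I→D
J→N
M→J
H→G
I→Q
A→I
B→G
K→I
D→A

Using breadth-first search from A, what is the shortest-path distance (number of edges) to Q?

Level 0: A
Level 1: B, C, E, I, K, M
Level 2: D, G, J, L, N, O, P, Q
Level 3: F, H
Q first appears at level 2.

2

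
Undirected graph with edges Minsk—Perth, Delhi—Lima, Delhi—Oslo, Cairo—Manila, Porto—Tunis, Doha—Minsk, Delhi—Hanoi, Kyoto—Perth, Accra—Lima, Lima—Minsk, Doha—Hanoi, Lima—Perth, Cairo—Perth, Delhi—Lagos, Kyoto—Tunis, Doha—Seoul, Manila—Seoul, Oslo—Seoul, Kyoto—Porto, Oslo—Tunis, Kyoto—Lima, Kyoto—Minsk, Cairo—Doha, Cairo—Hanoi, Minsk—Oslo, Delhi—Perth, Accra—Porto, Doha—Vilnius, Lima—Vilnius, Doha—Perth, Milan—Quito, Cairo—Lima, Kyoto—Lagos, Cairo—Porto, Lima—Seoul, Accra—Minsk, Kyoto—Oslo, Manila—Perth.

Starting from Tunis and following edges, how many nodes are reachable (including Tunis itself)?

16

BFS from Tunis visits: Tunis, Porto, Oslo, Kyoto, Cairo, Accra, Seoul, Minsk, Delhi, Perth, Lima, Lagos, Manila, Hanoi, Doha, Vilnius
Reachable nodes: 16 of 18 total.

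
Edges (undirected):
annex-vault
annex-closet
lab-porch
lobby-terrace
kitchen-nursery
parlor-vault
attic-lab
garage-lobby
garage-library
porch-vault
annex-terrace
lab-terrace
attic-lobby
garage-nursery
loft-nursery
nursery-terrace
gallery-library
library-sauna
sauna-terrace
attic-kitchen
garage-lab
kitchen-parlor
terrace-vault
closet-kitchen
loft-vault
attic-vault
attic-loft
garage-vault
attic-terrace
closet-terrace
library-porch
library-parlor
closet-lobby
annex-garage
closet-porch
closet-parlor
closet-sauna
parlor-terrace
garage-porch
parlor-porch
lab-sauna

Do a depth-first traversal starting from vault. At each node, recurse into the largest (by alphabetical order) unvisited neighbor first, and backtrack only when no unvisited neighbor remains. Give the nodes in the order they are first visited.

Visit vault
vault → terrace
terrace → sauna
sauna → library
library → porch
porch → parlor
parlor → kitchen
kitchen → nursery
nursery → loft
loft → attic
attic → lobby
lobby → garage
garage → lab
garage → annex
annex → closet
library → gallery

vault, terrace, sauna, library, porch, parlor, kitchen, nursery, loft, attic, lobby, garage, lab, annex, closet, gallery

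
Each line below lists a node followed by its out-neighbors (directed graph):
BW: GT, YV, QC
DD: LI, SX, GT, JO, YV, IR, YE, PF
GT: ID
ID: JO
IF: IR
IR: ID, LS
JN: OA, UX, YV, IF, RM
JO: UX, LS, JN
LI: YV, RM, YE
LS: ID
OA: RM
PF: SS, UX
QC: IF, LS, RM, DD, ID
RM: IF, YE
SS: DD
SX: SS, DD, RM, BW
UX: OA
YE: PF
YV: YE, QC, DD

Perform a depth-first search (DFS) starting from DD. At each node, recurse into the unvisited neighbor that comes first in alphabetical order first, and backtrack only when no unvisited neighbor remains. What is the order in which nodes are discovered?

DD -> GT -> ID -> JO -> JN -> IF -> IR -> LS -> OA -> RM -> YE -> PF -> SS -> UX -> YV -> QC -> LI -> SX -> BW

Visit DD
DD → GT
GT → ID
ID → JO
JO → JN
JN → IF
IF → IR
IR → LS
JN → OA
OA → RM
RM → YE
YE → PF
PF → SS
PF → UX
JN → YV
YV → QC
DD → LI
DD → SX
SX → BW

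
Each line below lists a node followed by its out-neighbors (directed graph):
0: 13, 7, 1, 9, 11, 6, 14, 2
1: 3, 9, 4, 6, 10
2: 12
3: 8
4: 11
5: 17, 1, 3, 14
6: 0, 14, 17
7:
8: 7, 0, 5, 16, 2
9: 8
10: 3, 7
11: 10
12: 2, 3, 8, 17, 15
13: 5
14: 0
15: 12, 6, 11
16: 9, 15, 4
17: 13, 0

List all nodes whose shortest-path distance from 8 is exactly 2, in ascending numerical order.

Level 0: 8
Level 1: 0, 2, 5, 7, 16
Level 2: 1, 3, 4, 6, 9, 11, 12, 13, 14, 15, 17
Level 3: 10

1, 3, 4, 6, 9, 11, 12, 13, 14, 15, 17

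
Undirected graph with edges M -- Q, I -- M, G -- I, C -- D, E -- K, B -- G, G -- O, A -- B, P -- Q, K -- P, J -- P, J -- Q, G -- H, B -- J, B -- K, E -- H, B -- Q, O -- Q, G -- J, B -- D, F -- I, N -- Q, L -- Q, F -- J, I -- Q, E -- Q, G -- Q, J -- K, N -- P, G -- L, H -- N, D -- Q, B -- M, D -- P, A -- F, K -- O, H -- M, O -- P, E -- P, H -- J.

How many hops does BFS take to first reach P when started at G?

Level 0: G
Level 1: B, H, I, J, L, O, Q
Level 2: A, D, E, F, K, M, N, P
Level 3: C
P first appears at level 2.

2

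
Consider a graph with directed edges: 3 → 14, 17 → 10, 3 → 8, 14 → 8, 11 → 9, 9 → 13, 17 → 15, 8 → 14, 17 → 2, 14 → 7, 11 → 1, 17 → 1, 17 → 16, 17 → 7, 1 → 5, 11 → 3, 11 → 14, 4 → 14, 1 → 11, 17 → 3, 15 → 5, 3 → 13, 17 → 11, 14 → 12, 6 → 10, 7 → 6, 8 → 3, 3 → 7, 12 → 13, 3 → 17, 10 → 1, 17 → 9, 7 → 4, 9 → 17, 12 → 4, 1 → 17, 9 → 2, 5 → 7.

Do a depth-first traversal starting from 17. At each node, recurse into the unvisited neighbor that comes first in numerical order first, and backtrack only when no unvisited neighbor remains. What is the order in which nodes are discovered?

17 -> 1 -> 5 -> 7 -> 4 -> 14 -> 8 -> 3 -> 13 -> 12 -> 6 -> 10 -> 11 -> 9 -> 2 -> 15 -> 16

Visit 17
17 → 1
1 → 5
5 → 7
7 → 4
4 → 14
14 → 8
8 → 3
3 → 13
14 → 12
7 → 6
6 → 10
1 → 11
11 → 9
9 → 2
17 → 15
17 → 16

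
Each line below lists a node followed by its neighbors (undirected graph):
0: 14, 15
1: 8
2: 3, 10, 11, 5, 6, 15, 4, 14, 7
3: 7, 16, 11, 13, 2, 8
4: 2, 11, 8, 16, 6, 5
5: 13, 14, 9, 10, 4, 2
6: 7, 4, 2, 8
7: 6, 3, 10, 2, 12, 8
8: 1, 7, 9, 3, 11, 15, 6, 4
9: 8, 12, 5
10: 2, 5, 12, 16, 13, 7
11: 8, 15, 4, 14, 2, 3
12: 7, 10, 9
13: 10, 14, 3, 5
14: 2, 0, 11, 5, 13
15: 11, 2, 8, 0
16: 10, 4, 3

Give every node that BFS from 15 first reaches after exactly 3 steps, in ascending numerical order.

Level 0: 15
Level 1: 0, 2, 8, 11
Level 2: 1, 3, 4, 5, 6, 7, 9, 10, 14
Level 3: 12, 13, 16

12, 13, 16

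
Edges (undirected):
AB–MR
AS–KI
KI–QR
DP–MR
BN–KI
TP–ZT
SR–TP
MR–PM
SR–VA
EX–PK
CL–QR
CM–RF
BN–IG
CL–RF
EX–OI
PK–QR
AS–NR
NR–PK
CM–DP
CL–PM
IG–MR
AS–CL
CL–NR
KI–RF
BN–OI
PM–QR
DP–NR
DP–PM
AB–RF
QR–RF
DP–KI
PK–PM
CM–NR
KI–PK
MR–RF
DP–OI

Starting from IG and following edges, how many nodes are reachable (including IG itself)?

16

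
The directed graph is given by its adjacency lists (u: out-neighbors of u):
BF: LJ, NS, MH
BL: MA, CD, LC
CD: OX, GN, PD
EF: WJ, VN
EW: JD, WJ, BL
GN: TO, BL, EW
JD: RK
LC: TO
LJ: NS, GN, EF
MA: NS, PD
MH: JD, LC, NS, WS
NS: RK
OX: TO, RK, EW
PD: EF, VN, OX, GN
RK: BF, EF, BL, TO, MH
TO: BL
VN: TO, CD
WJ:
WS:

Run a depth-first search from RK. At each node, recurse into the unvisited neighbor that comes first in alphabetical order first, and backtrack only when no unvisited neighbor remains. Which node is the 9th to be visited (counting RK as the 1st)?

Visit RK
RK → BF
BF → LJ
LJ → EF
EF → VN
VN → CD
CD → GN
GN → BL
BL → LC
LC → TO
BL → MA
MA → NS
MA → PD
PD → OX
OX → EW
EW → JD
EW → WJ
BF → MH
MH → WS

Visit order: RK, BF, LJ, EF, VN, CD, GN, BL, LC, TO, MA, NS, PD, OX, EW, JD, WJ, MH, WS

LC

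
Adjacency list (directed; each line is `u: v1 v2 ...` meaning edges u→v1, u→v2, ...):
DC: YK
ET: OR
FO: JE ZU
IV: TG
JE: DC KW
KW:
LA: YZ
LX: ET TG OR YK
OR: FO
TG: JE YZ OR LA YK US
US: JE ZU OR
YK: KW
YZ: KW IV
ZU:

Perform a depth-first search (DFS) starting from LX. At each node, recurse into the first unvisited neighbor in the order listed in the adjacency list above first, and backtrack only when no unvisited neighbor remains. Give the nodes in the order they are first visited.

Visit LX
LX → ET
ET → OR
OR → FO
FO → JE
JE → DC
DC → YK
YK → KW
FO → ZU
LX → TG
TG → YZ
YZ → IV
TG → LA
TG → US

LX -> ET -> OR -> FO -> JE -> DC -> YK -> KW -> ZU -> TG -> YZ -> IV -> LA -> US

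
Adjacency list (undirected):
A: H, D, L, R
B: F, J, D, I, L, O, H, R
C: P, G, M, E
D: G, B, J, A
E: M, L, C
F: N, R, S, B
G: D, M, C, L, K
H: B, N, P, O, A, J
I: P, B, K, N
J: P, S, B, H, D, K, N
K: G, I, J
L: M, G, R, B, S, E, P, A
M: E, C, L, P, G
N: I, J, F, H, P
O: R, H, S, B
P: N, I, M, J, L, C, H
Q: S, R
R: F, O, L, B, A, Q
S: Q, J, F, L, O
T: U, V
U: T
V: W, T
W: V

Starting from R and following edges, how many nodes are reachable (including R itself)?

19

BFS from R visits: R, Q, O, L, F, B, A, S, H, P, M, G, E, N, J, I, D, C, K
Reachable nodes: 19 of 23 total.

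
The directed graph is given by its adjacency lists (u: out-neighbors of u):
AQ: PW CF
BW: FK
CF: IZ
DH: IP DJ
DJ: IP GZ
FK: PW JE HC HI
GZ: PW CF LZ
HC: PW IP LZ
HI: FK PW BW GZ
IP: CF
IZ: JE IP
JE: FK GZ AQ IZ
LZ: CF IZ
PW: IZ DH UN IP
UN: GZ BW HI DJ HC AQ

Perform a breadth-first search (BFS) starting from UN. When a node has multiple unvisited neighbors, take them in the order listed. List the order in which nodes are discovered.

Visit UN; enqueue GZ, BW, HI, DJ, HC, AQ → queue [GZ, BW, HI, DJ, HC, AQ]
Visit GZ; enqueue PW, CF, LZ → queue [BW, HI, DJ, HC, AQ, PW, CF, LZ]
Visit BW; enqueue FK → queue [HI, DJ, HC, AQ, PW, CF, LZ, FK]
Visit HI → queue [DJ, HC, AQ, PW, CF, LZ, FK]
Visit DJ; enqueue IP → queue [HC, AQ, PW, CF, LZ, FK, IP]
Visit HC → queue [AQ, PW, CF, LZ, FK, IP]
Visit AQ → queue [PW, CF, LZ, FK, IP]
Visit PW; enqueue IZ, DH → queue [CF, LZ, FK, IP, IZ, DH]
Visit CF → queue [LZ, FK, IP, IZ, DH]
Visit LZ → queue [FK, IP, IZ, DH]
Visit FK; enqueue JE → queue [IP, IZ, DH, JE]
Visit IP → queue [IZ, DH, JE]
Visit IZ → queue [DH, JE]
Visit DH → queue [JE]
Visit JE → queue []

UN, GZ, BW, HI, DJ, HC, AQ, PW, CF, LZ, FK, IP, IZ, DH, JE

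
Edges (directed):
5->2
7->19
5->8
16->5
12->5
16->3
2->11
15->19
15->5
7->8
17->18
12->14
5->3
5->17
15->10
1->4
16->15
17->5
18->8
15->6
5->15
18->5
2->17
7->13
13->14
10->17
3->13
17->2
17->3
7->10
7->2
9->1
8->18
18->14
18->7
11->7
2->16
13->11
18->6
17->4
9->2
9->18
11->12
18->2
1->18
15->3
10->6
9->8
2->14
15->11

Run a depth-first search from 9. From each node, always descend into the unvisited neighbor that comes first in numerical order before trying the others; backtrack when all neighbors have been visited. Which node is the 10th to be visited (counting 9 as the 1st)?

6

Visit 9
9 → 1
1 → 4
1 → 18
18 → 2
2 → 11
11 → 7
7 → 8
7 → 10
10 → 6
10 → 17
17 → 3
3 → 13
13 → 14
17 → 5
5 → 15
15 → 19
11 → 12
2 → 16

Visit order: 9, 1, 4, 18, 2, 11, 7, 8, 10, 6, 17, 3, 13, 14, 5, 15, 19, 12, 16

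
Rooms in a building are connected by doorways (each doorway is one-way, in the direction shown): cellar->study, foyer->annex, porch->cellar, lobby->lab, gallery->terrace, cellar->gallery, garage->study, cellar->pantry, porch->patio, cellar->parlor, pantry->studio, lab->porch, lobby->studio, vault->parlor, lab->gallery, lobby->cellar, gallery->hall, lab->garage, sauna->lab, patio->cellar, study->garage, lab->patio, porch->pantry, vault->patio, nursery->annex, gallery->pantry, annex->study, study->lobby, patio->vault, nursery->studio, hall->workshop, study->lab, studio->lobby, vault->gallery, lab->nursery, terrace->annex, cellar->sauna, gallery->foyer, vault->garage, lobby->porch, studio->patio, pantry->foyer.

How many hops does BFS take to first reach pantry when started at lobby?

2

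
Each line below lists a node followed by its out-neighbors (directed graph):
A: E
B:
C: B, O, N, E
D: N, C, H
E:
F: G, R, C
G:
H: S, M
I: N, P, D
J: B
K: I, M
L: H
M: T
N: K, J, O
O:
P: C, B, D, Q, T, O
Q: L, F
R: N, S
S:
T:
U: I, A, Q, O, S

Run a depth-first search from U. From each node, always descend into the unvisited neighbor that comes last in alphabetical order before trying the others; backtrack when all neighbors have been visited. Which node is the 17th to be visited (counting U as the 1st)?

Visit U
U → S
U → Q
Q → L
L → H
H → M
M → T
Q → F
F → R
R → N
N → O
N → K
K → I
I → P
P → D
D → C
C → E
C → B
N → J
F → G
U → A

Visit order: U, S, Q, L, H, M, T, F, R, N, O, K, I, P, D, C, E, B, J, G, A

E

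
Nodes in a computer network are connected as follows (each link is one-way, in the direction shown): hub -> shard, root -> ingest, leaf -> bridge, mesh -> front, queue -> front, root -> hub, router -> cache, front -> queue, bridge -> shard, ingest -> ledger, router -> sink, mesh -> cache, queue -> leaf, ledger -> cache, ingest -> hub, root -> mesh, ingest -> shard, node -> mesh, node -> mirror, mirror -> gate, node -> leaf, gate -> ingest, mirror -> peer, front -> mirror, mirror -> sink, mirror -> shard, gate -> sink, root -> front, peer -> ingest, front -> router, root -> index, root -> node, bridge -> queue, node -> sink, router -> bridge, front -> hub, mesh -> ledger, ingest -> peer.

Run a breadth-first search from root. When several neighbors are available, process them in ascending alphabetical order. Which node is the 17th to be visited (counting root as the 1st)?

gate

Visit root; enqueue front, hub, index, ingest, mesh, node → queue [front, hub, index, ingest, mesh, node]
Visit front; enqueue mirror, queue, router → queue [hub, index, ingest, mesh, node, mirror, queue, router]
Visit hub; enqueue shard → queue [index, ingest, mesh, node, mirror, queue, router, shard]
Visit index → queue [ingest, mesh, node, mirror, queue, router, shard]
Visit ingest; enqueue ledger, peer → queue [mesh, node, mirror, queue, router, shard, ledger, peer]
Visit mesh; enqueue cache → queue [node, mirror, queue, router, shard, ledger, peer, cache]
Visit node; enqueue leaf, sink → queue [mirror, queue, router, shard, ledger, peer, cache, leaf, sink]
Visit mirror; enqueue gate → queue [queue, router, shard, ledger, peer, cache, leaf, sink, gate]
Visit queue → queue [router, shard, ledger, peer, cache, leaf, sink, gate]
Visit router; enqueue bridge → queue [shard, ledger, peer, cache, leaf, sink, gate, bridge]
Visit shard → queue [ledger, peer, cache, leaf, sink, gate, bridge]
Visit ledger → queue [peer, cache, leaf, sink, gate, bridge]
Visit peer → queue [cache, leaf, sink, gate, bridge]
Visit cache → queue [leaf, sink, gate, bridge]
Visit leaf → queue [sink, gate, bridge]
Visit sink → queue [gate, bridge]
Visit gate → queue [bridge]
Visit bridge → queue []

Visit order: root, front, hub, index, ingest, mesh, node, mirror, queue, router, shard, ledger, peer, cache, leaf, sink, gate, bridge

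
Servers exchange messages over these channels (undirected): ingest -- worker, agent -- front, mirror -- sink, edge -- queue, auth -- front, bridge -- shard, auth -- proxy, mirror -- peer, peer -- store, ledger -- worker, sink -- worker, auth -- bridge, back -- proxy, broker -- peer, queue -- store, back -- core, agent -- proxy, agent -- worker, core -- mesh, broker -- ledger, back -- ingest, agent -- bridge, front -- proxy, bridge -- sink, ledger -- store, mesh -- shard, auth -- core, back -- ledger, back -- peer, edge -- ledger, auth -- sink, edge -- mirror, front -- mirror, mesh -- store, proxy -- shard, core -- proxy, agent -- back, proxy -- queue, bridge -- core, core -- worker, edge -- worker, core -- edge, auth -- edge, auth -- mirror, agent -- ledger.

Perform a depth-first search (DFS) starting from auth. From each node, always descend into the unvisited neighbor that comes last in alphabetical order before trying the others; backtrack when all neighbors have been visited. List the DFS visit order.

auth → sink → worker → ledger → store → queue → proxy → shard → mesh → core → edge → mirror → peer → broker → back → ingest → agent → front → bridge

Visit auth
auth → sink
sink → worker
worker → ledger
ledger → store
store → queue
queue → proxy
proxy → shard
shard → mesh
mesh → core
core → edge
edge → mirror
mirror → peer
peer → broker
peer → back
back → ingest
back → agent
agent → front
agent → bridge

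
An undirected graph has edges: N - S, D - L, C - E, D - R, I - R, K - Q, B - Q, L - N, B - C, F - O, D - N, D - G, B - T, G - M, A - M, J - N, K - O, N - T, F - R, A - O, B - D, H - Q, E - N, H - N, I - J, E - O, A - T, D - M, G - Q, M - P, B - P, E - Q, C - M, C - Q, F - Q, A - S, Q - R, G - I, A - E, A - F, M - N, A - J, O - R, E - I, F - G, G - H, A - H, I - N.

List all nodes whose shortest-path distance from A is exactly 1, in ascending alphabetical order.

E, F, H, J, M, O, S, T

Level 0: A
Level 1: E, F, H, J, M, O, S, T
Level 2: B, C, D, G, I, K, N, P, Q, R
Level 3: L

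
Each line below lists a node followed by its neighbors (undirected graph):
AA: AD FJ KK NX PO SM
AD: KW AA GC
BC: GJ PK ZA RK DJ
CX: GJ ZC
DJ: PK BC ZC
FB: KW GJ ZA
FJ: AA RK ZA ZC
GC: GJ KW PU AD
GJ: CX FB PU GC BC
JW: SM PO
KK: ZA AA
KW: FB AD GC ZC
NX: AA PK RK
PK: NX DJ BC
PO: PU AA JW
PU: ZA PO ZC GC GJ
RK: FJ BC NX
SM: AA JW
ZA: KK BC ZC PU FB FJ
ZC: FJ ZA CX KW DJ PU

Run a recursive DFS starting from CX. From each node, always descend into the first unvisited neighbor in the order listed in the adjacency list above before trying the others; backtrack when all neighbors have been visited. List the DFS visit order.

Visit CX
CX → GJ
GJ → FB
FB → KW
KW → AD
AD → AA
AA → FJ
FJ → RK
RK → BC
BC → PK
PK → NX
PK → DJ
DJ → ZC
ZC → ZA
ZA → KK
ZA → PU
PU → PO
PO → JW
JW → SM
PU → GC

CX, GJ, FB, KW, AD, AA, FJ, RK, BC, PK, NX, DJ, ZC, ZA, KK, PU, PO, JW, SM, GC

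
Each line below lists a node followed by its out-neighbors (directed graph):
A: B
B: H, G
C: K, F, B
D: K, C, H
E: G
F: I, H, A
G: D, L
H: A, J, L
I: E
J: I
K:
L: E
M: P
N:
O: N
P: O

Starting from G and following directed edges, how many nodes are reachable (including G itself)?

12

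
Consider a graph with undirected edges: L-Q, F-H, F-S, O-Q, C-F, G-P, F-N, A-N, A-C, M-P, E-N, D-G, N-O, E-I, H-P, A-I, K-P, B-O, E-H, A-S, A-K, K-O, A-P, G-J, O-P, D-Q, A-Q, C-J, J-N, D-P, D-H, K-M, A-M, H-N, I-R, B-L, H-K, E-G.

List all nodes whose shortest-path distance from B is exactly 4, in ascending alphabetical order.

C, I, S

Level 0: B
Level 1: L, O
Level 2: K, N, P, Q
Level 3: A, D, E, F, G, H, J, M
Level 4: C, I, S
Level 5: R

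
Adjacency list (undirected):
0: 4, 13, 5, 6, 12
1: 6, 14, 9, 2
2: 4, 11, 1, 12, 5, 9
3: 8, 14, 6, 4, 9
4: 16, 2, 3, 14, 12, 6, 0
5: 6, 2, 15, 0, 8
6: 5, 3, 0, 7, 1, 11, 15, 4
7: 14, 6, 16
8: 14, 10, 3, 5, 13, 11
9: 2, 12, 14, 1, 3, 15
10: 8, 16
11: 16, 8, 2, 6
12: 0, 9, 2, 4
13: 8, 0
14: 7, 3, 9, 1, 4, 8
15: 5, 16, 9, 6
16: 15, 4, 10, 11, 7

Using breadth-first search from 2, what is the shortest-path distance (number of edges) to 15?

Level 0: 2
Level 1: 1, 4, 5, 9, 11, 12
Level 2: 0, 3, 6, 8, 14, 15, 16
Level 3: 7, 10, 13
15 first appears at level 2.

2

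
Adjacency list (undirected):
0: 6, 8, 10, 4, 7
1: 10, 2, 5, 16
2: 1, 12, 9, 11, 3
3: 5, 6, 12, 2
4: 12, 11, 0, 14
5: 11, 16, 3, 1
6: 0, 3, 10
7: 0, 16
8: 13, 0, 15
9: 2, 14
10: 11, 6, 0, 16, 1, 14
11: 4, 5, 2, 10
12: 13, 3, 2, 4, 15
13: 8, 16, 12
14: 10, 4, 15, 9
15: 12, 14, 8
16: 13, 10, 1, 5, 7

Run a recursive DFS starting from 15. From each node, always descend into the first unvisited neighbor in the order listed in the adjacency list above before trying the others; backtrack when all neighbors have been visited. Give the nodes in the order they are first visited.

Visit 15
15 → 12
12 → 13
13 → 8
8 → 0
0 → 6
6 → 3
3 → 5
5 → 11
11 → 4
4 → 14
14 → 10
10 → 16
16 → 1
1 → 2
2 → 9
16 → 7

15 12 13 8 0 6 3 5 11 4 14 10 16 1 2 9 7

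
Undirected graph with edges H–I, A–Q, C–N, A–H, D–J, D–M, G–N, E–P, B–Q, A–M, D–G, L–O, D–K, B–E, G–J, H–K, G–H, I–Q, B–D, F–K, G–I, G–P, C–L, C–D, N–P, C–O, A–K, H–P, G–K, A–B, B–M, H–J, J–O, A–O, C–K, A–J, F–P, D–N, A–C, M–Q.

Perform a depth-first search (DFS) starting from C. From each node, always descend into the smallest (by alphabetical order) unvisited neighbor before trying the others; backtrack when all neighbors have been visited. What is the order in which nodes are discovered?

C, A, B, D, G, H, I, Q, M, J, O, L, K, F, P, E, N

Visit C
C → A
A → B
B → D
D → G
G → H
H → I
I → Q
Q → M
H → J
J → O
O → L
H → K
K → F
F → P
P → E
P → N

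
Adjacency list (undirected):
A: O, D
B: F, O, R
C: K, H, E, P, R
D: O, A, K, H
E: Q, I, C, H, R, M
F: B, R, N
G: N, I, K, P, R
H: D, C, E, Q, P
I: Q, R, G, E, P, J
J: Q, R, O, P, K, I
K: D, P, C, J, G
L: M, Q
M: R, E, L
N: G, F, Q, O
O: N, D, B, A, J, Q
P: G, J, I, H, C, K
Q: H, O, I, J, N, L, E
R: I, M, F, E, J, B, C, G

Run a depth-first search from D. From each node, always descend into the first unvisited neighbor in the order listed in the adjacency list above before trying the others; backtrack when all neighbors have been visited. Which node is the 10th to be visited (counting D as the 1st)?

Visit D
D → O
O → N
N → G
G → I
I → Q
Q → H
H → C
C → K
K → P
P → J
J → R
R → M
M → E
M → L
R → F
F → B
O → A

Visit order: D, O, N, G, I, Q, H, C, K, P, J, R, M, E, L, F, B, A

P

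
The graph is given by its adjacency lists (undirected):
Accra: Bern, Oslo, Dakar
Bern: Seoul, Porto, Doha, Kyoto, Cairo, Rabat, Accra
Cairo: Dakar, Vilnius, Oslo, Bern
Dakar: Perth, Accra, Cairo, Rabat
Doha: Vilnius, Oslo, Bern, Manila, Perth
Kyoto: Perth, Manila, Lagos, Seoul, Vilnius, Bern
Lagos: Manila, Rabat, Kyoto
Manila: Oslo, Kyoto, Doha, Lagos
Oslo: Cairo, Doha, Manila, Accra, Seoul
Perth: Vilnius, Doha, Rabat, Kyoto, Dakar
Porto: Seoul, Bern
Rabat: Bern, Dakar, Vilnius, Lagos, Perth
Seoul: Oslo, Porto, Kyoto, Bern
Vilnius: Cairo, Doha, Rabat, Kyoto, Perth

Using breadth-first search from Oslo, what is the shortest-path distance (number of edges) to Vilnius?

2

Level 0: Oslo
Level 1: Accra, Cairo, Doha, Manila, Seoul
Level 2: Bern, Dakar, Kyoto, Lagos, Perth, Porto, Vilnius
Level 3: Rabat
Vilnius first appears at level 2.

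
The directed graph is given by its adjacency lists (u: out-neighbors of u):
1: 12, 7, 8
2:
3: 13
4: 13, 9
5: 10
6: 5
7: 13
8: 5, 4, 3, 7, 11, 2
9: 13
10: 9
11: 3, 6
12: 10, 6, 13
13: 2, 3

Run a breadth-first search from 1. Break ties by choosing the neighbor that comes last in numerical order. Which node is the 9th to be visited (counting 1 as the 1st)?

5

Visit 1; enqueue 12, 8, 7 → queue [12, 8, 7]
Visit 12; enqueue 13, 10, 6 → queue [8, 7, 13, 10, 6]
Visit 8; enqueue 11, 5, 4, 3, 2 → queue [7, 13, 10, 6, 11, 5, 4, 3, 2]
Visit 7 → queue [13, 10, 6, 11, 5, 4, 3, 2]
Visit 13 → queue [10, 6, 11, 5, 4, 3, 2]
Visit 10; enqueue 9 → queue [6, 11, 5, 4, 3, 2, 9]
Visit 6 → queue [11, 5, 4, 3, 2, 9]
Visit 11 → queue [5, 4, 3, 2, 9]
Visit 5 → queue [4, 3, 2, 9]
Visit 4 → queue [3, 2, 9]
Visit 3 → queue [2, 9]
Visit 2 → queue [9]
Visit 9 → queue []

Visit order: 1, 12, 8, 7, 13, 10, 6, 11, 5, 4, 3, 2, 9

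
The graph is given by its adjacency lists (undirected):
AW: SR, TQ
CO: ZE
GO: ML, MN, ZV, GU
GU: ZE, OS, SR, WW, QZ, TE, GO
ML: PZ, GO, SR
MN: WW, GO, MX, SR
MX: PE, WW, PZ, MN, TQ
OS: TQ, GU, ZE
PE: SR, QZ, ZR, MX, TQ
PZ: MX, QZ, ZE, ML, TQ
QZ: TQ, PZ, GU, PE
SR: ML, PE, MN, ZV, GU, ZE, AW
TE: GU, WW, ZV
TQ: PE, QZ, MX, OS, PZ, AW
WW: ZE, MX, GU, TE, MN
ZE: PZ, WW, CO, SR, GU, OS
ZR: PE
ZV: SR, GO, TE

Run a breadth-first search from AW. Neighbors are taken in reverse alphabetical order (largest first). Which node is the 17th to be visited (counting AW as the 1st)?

GO

Visit AW; enqueue TQ, SR → queue [TQ, SR]
Visit TQ; enqueue QZ, PZ, PE, OS, MX → queue [SR, QZ, PZ, PE, OS, MX]
Visit SR; enqueue ZV, ZE, MN, ML, GU → queue [QZ, PZ, PE, OS, MX, ZV, ZE, MN, ML, GU]
Visit QZ → queue [PZ, PE, OS, MX, ZV, ZE, MN, ML, GU]
Visit PZ → queue [PE, OS, MX, ZV, ZE, MN, ML, GU]
Visit PE; enqueue ZR → queue [OS, MX, ZV, ZE, MN, ML, GU, ZR]
Visit OS → queue [MX, ZV, ZE, MN, ML, GU, ZR]
Visit MX; enqueue WW → queue [ZV, ZE, MN, ML, GU, ZR, WW]
Visit ZV; enqueue TE, GO → queue [ZE, MN, ML, GU, ZR, WW, TE, GO]
Visit ZE; enqueue CO → queue [MN, ML, GU, ZR, WW, TE, GO, CO]
Visit MN → queue [ML, GU, ZR, WW, TE, GO, CO]
Visit ML → queue [GU, ZR, WW, TE, GO, CO]
Visit GU → queue [ZR, WW, TE, GO, CO]
Visit ZR → queue [WW, TE, GO, CO]
Visit WW → queue [TE, GO, CO]
Visit TE → queue [GO, CO]
Visit GO → queue [CO]
Visit CO → queue []

Visit order: AW, TQ, SR, QZ, PZ, PE, OS, MX, ZV, ZE, MN, ML, GU, ZR, WW, TE, GO, CO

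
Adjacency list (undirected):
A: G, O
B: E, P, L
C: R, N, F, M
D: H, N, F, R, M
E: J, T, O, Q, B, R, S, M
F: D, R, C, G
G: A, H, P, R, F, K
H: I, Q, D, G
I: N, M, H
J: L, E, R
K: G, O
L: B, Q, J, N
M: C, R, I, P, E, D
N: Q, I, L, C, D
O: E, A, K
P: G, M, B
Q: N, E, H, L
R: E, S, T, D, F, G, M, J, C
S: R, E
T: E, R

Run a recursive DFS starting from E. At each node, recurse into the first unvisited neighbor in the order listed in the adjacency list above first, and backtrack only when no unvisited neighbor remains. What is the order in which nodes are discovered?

Visit E
E → J
J → L
L → B
B → P
P → G
G → A
A → O
O → K
G → H
H → I
I → N
N → Q
N → C
C → R
R → S
R → T
R → D
D → F
D → M

E -> J -> L -> B -> P -> G -> A -> O -> K -> H -> I -> N -> Q -> C -> R -> S -> T -> D -> F -> M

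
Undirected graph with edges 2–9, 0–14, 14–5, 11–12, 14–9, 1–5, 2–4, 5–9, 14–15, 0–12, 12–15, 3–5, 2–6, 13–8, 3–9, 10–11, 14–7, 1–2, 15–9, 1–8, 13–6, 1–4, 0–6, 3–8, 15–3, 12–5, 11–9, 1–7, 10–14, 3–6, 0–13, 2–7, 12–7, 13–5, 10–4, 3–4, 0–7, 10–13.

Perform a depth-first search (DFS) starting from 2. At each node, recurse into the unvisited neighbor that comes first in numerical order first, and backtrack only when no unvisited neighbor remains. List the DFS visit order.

2, 1, 4, 3, 5, 9, 11, 10, 13, 0, 6, 7, 12, 15, 14, 8

Visit 2
2 → 1
1 → 4
4 → 3
3 → 5
5 → 9
9 → 11
11 → 10
10 → 13
13 → 0
0 → 6
0 → 7
7 → 12
12 → 15
15 → 14
13 → 8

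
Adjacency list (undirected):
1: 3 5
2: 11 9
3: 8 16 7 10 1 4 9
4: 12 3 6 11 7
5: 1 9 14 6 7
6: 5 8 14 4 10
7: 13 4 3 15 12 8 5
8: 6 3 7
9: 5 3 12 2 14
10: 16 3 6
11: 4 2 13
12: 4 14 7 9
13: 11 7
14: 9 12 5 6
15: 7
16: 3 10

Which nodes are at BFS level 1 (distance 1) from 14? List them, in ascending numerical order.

5, 6, 9, 12

Level 0: 14
Level 1: 5, 6, 9, 12
Level 2: 1, 2, 3, 4, 7, 8, 10
Level 3: 11, 13, 15, 16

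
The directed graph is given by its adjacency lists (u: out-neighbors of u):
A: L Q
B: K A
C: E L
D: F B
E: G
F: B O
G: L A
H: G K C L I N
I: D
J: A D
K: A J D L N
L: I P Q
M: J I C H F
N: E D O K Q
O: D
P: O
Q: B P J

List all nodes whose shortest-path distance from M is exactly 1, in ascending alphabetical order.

C, F, H, I, J

Level 0: M
Level 1: C, F, H, I, J
Level 2: A, B, D, E, G, K, L, N, O
Level 3: P, Q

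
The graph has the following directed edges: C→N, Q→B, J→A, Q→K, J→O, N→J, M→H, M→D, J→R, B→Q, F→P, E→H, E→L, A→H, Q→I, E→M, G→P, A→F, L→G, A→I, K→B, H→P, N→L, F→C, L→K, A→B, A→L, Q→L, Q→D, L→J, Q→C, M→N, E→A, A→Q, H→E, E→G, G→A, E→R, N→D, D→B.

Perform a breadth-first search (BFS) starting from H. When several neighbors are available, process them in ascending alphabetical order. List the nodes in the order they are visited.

Visit H; enqueue E, P → queue [E, P]
Visit E; enqueue A, G, L, M, R → queue [P, A, G, L, M, R]
Visit P → queue [A, G, L, M, R]
Visit A; enqueue B, F, I, Q → queue [G, L, M, R, B, F, I, Q]
Visit G → queue [L, M, R, B, F, I, Q]
Visit L; enqueue J, K → queue [M, R, B, F, I, Q, J, K]
Visit M; enqueue D, N → queue [R, B, F, I, Q, J, K, D, N]
Visit R → queue [B, F, I, Q, J, K, D, N]
Visit B → queue [F, I, Q, J, K, D, N]
Visit F; enqueue C → queue [I, Q, J, K, D, N, C]
Visit I → queue [Q, J, K, D, N, C]
Visit Q → queue [J, K, D, N, C]
Visit J; enqueue O → queue [K, D, N, C, O]
Visit K → queue [D, N, C, O]
Visit D → queue [N, C, O]
Visit N → queue [C, O]
Visit C → queue [O]
Visit O → queue []

H, E, P, A, G, L, M, R, B, F, I, Q, J, K, D, N, C, O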